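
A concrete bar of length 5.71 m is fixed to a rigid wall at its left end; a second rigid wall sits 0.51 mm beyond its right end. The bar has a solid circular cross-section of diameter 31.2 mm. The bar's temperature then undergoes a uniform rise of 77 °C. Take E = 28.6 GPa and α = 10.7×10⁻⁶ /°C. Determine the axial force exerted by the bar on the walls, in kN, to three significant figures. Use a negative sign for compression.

-16.1 kN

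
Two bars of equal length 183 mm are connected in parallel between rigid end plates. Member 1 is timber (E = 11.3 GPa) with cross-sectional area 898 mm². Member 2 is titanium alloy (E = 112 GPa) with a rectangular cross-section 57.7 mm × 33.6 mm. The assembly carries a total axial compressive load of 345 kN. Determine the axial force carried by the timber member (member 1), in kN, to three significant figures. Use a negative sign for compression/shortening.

A_2 = 1939 mm².
Equal strain + equilibrium ⇒ each member carries load in proportion to AE: A₁E₁ = 10150000 N, A₂E₂ = 217100000 N, ΣAE = 227300000 N.
F₁ = P·A₁E₁/ΣAE = -345000·10150000/227300000 = -15400 N.

-15.4 kN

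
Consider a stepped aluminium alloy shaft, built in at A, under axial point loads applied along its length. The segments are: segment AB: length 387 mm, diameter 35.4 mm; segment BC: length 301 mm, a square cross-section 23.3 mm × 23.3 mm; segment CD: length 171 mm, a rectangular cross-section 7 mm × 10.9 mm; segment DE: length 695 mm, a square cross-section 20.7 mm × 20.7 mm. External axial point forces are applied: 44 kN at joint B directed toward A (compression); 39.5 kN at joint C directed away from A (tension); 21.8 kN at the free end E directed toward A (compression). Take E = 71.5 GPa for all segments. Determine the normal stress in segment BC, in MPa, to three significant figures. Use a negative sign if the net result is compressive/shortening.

32.6 MPa

Internal axial forces (sectioning from the free end, tension +): N_DE = -21.8 kN, N_CD = -21.8 kN, N_BC = 17.7 kN, N_AB = -26.3 kN.
A_BC = 542.9 mm².
σ_BC = N_BC/A_BC = 17700/542.9 = 32.6 MPa.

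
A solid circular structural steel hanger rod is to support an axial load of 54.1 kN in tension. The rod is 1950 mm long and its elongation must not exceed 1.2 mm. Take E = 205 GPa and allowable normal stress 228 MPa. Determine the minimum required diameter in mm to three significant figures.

23.4 mm

Required area A ≥ P/σ_allow = 54100/228 = 237.3 mm².
For a solid circular section, d ≥ √(4A/π) = 17.38 mm.
Elongation limit: A ≥ PL/(Eδ_allow) = 54100·1950/(205000·1.2) = 428.8 mm² ⇒ d ≥ 23.37 mm.
The elongation limit governs.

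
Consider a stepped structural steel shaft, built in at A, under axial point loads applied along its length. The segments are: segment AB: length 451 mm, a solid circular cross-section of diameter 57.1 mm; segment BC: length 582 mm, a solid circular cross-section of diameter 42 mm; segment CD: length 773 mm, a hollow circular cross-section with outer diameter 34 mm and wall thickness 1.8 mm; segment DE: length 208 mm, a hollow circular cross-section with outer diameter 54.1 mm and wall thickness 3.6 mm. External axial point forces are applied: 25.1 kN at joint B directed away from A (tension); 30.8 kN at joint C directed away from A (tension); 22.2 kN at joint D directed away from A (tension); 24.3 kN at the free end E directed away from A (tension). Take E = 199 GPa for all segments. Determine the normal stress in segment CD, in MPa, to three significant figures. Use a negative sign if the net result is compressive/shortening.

255 MPa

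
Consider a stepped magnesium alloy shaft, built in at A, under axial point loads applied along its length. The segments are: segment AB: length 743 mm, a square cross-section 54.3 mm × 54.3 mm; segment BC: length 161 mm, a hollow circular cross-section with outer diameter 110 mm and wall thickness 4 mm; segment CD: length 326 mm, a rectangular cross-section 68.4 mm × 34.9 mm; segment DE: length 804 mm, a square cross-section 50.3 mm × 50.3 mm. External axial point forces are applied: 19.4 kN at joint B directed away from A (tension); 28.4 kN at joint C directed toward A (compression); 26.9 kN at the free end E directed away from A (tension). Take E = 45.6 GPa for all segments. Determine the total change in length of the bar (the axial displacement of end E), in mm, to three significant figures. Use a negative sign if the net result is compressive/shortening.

0.363 mm

Internal axial forces (sectioning from the free end, tension +): N_DE = 26.9 kN, N_CD = 26.9 kN, N_BC = -1.5 kN, N_AB = 17.9 kN.
A_AB = 2948 mm².
A_BC = 1332 mm².
A_CD = 2387 mm².
A_DE = 2530 mm².
δ_AB = 17900·743/(2948·45600) = 0.09892 mm
δ_BC = -1500·161/(1332·45600) = -0.003976 mm
δ_CD = 26900·326/(2387·45600) = 0.08056 mm
δ_DE = 26900·804/(2530·45600) = 0.1875 mm
δ = Σδ_i = 0.363 mm.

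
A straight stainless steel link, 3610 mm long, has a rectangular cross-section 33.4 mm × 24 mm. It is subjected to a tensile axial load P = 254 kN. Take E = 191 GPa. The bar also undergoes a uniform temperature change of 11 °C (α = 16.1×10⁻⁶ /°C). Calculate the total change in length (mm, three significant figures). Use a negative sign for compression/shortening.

A = 801.6 mm².
δ_mech = NL/(AE) = 254000·3610/(801.6·191000) = 5.989 mm.
δ_thermal = αLΔT = 16.1e-6·3610·11 = 0.6393 mm.
δ = δ_mech + δ_thermal = 6.628 mm.

6.63 mm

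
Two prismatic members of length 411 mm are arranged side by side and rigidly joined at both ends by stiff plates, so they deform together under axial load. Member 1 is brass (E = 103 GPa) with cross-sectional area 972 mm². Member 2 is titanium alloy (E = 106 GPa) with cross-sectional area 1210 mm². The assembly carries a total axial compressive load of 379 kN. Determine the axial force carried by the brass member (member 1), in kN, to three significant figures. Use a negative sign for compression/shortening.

Equal strain + equilibrium ⇒ each member carries load in proportion to AE: A₁E₁ = 100100000 N, A₂E₂ = 128300000 N, ΣAE = 228400000 N.
F₁ = P·A₁E₁/ΣAE = -379000·100100000/228400000 = -166100 N.

-166 kN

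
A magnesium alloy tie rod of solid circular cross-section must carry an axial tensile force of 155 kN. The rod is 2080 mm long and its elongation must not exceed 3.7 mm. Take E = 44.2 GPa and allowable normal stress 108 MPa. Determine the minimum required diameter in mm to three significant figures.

50.1 mm

Required area A ≥ P/σ_allow = 155000/108 = 1435 mm².
For a solid circular section, d ≥ √(4A/π) = 42.75 mm.
Elongation limit: A ≥ PL/(Eδ_allow) = 155000·2080/(44200·3.7) = 1971 mm² ⇒ d ≥ 50.1 mm.
The elongation limit governs.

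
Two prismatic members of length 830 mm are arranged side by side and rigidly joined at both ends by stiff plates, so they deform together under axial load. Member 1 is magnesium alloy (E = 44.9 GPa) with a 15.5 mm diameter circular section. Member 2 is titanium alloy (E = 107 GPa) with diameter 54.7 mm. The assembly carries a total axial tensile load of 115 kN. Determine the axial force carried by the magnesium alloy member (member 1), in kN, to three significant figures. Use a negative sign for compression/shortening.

3.75 kN

A_1 = 188.7 mm².
A_2 = 2350 mm².
Equal strain + equilibrium ⇒ each member carries load in proportion to AE: A₁E₁ = 8472000 N, A₂E₂ = 251400000 N, ΣAE = 259900000 N.
F₁ = P·A₁E₁/ΣAE = 115000·8472000/259900000 = 3748 N.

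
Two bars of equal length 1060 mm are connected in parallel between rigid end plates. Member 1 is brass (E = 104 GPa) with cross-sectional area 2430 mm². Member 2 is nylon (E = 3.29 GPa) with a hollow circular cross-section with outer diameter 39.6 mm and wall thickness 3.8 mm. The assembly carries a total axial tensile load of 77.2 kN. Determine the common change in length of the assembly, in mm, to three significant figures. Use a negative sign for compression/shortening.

0.322 mm

A_2 = 427.4 mm².
Equal strain + equilibrium ⇒ each member carries load in proportion to AE: A₁E₁ = 252700000 N, A₂E₂ = 1406000 N, ΣAE = 254100000 N.
δ = PL/ΣAE = 77200·1060/254100000 = 0.322 mm.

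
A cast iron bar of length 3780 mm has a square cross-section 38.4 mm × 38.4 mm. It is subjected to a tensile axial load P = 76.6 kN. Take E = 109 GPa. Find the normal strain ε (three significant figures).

4.77e-04

A = 1475 mm².
σ = N/A = 51.95 MPa; ε = σ/E = 51.95/109000 = 4.766e-04.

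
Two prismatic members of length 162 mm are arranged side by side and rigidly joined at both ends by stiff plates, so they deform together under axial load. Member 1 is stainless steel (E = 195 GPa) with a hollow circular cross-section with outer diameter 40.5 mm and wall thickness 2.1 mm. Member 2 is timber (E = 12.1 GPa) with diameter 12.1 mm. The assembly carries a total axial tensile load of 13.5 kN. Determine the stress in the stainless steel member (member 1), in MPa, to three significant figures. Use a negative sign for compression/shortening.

51.8 MPa

A_1 = 253.3 mm².
A_2 = 115 mm².
Equal strain + equilibrium ⇒ each member carries load in proportion to AE: A₁E₁ = 49400000 N, A₂E₂ = 1391000 N, ΣAE = 50790000 N.
σ₁ = P·E₁/ΣAE = 13500·195000/50790000 = 51.83 MPa.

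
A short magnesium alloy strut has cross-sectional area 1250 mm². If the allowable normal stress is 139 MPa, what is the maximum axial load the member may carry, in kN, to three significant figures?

174 kN

P_max = σ_allow · A = 139 · 1250 = 173800 N = 173.8 kN.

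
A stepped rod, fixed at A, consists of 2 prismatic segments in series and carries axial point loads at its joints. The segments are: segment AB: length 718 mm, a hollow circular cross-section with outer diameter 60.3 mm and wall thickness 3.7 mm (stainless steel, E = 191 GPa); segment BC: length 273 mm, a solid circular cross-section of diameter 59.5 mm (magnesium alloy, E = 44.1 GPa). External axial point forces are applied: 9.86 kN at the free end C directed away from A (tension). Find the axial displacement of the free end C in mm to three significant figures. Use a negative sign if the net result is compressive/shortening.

Internal axial forces (sectioning from the free end, tension +): N_BC = 9.86 kN, N_AB = 9.86 kN.
A_AB = 657.9 mm².
A_BC = 2781 mm².
δ_AB = 9860·718/(657.9·191000) = 0.05634 mm
δ_BC = 9860·273/(2781·44100) = 0.02195 mm
δ = Σδ_i = 0.07829 mm.

0.0783 mm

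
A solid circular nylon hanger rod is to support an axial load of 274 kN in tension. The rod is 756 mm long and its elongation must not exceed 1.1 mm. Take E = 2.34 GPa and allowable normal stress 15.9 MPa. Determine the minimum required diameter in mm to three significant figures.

Required area A ≥ P/σ_allow = 274000/15.9 = 17230 mm².
For a solid circular section, d ≥ √(4A/π) = 148.1 mm.
Elongation limit: A ≥ PL/(Eδ_allow) = 274000·756/(2340·1.1) = 80480 mm² ⇒ d ≥ 320.1 mm.
The elongation limit governs.

320 mm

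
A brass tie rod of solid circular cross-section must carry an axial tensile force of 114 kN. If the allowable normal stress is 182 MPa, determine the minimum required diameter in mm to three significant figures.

Required area A ≥ P/σ_allow = 114000/182 = 626.4 mm².
For a solid circular section, d ≥ √(4A/π) = 28.24 mm.

28.2 mm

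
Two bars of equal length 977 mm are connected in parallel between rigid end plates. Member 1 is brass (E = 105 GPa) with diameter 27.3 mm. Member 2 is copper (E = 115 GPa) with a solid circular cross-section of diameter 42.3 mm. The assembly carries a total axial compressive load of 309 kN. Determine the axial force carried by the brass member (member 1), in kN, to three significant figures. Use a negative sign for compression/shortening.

-85.1 kN

A_1 = 585.3 mm².
A_2 = 1405 mm².
Equal strain + equilibrium ⇒ each member carries load in proportion to AE: A₁E₁ = 61460000 N, A₂E₂ = 161600000 N, ΣAE = 223100000 N.
F₁ = P·A₁E₁/ΣAE = -309000·61460000/223100000 = -85140 N.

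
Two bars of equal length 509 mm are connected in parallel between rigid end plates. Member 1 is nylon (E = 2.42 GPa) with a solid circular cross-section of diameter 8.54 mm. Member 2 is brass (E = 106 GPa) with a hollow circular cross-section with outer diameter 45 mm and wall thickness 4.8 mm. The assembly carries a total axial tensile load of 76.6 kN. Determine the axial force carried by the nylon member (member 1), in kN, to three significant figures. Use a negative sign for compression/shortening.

0.165 kN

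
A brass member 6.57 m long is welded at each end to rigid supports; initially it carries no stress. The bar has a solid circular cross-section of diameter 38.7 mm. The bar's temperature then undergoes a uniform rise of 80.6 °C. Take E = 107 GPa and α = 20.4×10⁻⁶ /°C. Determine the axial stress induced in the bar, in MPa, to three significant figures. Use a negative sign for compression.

-176 MPa

Free thermal expansion αLΔT = 20.4e-6 · 6570 · 80.6 = 10.8 mm.
The walls impose strain ε = −(10.8)/6570 = -1.6442e-03; σ = Eε = 107000 · -1.6442e-03 = -175.9 MPa.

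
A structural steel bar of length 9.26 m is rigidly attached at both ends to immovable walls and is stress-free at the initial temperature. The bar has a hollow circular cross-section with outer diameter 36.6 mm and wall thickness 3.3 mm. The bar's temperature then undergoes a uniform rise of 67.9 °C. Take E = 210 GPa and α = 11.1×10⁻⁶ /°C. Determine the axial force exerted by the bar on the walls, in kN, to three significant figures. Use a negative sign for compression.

Free thermal expansion αLΔT = 11.1e-6 · 9260 · 67.9 = 6.979 mm.
The walls impose strain ε = −(6.979)/9260 = -7.5369e-04; σ = Eε = 210000 · -7.5369e-04 = -158.3 MPa.
Wall reaction R = σ·A = -158.3·345.2 = -54640 N = -54.64 kN.

-54.6 kN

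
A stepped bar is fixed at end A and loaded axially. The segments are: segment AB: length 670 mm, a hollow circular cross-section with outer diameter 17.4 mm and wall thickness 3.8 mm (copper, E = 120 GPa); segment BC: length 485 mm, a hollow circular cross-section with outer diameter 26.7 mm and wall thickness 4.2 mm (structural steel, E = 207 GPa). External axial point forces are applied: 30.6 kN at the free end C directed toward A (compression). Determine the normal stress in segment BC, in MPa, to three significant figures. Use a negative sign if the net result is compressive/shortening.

-103 MPa

Internal axial forces (sectioning from the free end, tension +): N_BC = -30.6 kN, N_AB = -30.6 kN.
A_BC = 296.9 mm².
σ_BC = N_BC/A_BC = -30600/296.9 = -103.1 MPa.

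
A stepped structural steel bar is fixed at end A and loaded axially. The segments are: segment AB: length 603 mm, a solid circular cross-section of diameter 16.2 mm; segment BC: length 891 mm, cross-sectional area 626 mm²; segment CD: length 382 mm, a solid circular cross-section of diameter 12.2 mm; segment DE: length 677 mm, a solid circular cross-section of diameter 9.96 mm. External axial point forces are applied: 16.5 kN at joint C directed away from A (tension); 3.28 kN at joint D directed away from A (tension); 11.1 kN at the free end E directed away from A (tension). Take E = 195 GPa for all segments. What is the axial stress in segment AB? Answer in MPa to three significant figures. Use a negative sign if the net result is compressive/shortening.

150 MPa

Internal axial forces (sectioning from the free end, tension +): N_DE = 11.1 kN, N_CD = 14.38 kN, N_BC = 30.88 kN, N_AB = 30.88 kN.
A_AB = 206.1 mm².
σ_AB = N_AB/A_AB = 30880/206.1 = 149.8 MPa.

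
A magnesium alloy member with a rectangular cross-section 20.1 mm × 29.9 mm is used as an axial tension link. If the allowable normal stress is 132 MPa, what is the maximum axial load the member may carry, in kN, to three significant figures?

79.3 kN

A = 601 mm².
P_max = σ_allow · A = 132 · 601 = 79330 N = 79.33 kN.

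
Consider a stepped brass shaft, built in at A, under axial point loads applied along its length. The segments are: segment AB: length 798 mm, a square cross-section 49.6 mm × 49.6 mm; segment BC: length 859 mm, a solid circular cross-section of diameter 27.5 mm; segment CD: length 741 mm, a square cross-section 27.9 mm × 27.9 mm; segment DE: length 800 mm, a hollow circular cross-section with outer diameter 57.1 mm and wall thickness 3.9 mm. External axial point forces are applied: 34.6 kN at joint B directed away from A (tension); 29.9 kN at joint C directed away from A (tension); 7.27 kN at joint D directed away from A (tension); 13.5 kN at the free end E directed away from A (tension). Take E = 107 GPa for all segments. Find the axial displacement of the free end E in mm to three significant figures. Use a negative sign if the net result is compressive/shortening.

Internal axial forces (sectioning from the free end, tension +): N_DE = 13.5 kN, N_CD = 20.77 kN, N_BC = 50.67 kN, N_AB = 85.27 kN.
A_AB = 2460 mm².
A_BC = 594 mm².
A_CD = 778.4 mm².
A_DE = 651.8 mm².
δ_AB = 85270·798/(2460·107000) = 0.2585 mm
δ_BC = 50670·859/(594·107000) = 0.6849 mm
δ_CD = 20770·741/(778.4·107000) = 0.1848 mm
δ_DE = 13500·800/(651.8·107000) = 0.1549 mm
δ = Σδ_i = 1.283 mm.

1.28 mm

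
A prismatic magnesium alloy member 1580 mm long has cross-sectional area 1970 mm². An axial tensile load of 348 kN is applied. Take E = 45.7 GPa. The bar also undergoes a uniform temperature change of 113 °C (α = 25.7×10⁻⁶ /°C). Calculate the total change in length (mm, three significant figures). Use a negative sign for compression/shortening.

10.7 mm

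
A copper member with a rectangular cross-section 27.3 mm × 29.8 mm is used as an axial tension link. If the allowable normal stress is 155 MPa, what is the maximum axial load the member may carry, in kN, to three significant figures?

126 kN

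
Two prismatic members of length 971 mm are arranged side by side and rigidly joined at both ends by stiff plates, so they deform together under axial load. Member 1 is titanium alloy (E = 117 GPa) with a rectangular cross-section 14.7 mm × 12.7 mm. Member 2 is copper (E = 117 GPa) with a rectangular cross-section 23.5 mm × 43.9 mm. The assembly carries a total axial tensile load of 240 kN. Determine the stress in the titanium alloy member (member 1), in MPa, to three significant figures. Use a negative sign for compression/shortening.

A_1 = 186.7 mm².
A_2 = 1032 mm².
Equal strain + equilibrium ⇒ each member carries load in proportion to AE: A₁E₁ = 21840000 N, A₂E₂ = 120700000 N, ΣAE = 142500000 N.
σ₁ = P·E₁/ΣAE = 240000·117000/142500000 = 197 MPa.

197 MPa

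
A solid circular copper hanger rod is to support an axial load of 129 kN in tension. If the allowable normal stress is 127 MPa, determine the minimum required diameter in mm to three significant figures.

Required area A ≥ P/σ_allow = 129000/127 = 1016 mm².
For a solid circular section, d ≥ √(4A/π) = 35.96 mm.

36.0 mm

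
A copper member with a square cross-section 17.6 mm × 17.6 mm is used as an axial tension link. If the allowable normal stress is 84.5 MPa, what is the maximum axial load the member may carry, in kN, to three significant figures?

26.2 kN

A = 309.8 mm².
P_max = σ_allow · A = 84.5 · 309.8 = 26170 N = 26.17 kN.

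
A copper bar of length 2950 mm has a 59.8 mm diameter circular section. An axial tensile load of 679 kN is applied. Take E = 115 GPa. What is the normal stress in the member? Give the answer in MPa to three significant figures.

242 MPa

A = 2809 mm².
σ = N/A = 679000/2809 = 241.8 MPa.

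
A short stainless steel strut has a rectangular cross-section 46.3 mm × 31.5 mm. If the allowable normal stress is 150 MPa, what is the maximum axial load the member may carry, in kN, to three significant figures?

A = 1458 mm².
P_max = σ_allow · A = 150 · 1458 = 218800 N = 218.8 kN.

219 kN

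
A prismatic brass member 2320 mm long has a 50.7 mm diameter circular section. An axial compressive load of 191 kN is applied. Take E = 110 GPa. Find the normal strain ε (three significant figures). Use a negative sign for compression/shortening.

A = 2019 mm².
σ = N/A = -94.61 MPa; ε = σ/E = -94.61/110000 = -8.601e-04.

-8.60e-04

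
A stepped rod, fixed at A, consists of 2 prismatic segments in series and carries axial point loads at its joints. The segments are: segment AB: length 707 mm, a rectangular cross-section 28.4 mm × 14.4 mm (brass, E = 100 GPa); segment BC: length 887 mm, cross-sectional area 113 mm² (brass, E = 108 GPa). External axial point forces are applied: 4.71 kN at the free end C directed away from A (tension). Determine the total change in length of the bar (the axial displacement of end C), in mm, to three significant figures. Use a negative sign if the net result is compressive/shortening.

0.424 mm

Internal axial forces (sectioning from the free end, tension +): N_BC = 4.71 kN, N_AB = 4.71 kN.
A_AB = 409 mm².
δ_AB = 4710·707/(409·100000) = 0.08143 mm
δ_BC = 4710·887/(113·108000) = 0.3423 mm
δ = Σδ_i = 0.4238 mm.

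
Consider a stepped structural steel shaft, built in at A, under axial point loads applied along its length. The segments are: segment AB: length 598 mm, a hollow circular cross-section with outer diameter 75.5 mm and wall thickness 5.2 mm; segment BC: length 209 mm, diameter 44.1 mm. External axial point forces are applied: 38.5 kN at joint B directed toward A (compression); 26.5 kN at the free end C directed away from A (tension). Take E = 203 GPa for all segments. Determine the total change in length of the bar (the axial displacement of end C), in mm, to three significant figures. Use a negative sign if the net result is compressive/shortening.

-0.0129 mm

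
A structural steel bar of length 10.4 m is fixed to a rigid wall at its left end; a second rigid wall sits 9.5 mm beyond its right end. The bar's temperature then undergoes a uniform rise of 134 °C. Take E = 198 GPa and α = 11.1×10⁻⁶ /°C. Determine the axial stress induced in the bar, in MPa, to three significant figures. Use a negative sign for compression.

Free thermal expansion αLΔT = 11.1e-6 · 10400 · 134 = 15.47 mm.
The walls engage after the gap closes; constrained expansion = 15.47 − 9.5 = 5.969 mm.
The walls impose strain ε = −(5.969)/10400 = -5.7394e-04; σ = Eε = 198000 · -5.7394e-04 = -113.6 MPa.

-114 MPa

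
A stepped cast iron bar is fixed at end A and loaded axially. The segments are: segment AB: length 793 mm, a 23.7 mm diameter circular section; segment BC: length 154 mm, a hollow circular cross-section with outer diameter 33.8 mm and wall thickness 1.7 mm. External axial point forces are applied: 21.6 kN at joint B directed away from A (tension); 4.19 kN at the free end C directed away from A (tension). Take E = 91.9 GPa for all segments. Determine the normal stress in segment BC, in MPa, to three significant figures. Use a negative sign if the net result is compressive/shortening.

Internal axial forces (sectioning from the free end, tension +): N_BC = 4.19 kN, N_AB = 25.79 kN.
A_BC = 171.4 mm².
σ_BC = N_BC/A_BC = 4190/171.4 = 24.44 MPa.

24.4 MPa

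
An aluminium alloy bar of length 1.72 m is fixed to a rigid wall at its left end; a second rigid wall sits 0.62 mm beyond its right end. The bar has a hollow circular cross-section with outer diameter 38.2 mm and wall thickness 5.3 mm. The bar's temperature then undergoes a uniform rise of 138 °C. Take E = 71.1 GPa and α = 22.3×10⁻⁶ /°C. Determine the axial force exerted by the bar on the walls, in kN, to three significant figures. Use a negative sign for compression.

Free thermal expansion αLΔT = 22.3e-6 · 1720 · 138 = 5.293 mm.
The walls engage after the gap closes; constrained expansion = 5.293 − 0.62 = 4.673 mm.
The walls impose strain ε = −(4.673)/1720 = -2.7169e-03; σ = Eε = 71100 · -2.7169e-03 = -193.2 MPa.
Wall reaction R = σ·A = -193.2·547.8 = -105800 N = -105.8 kN.

-106 kN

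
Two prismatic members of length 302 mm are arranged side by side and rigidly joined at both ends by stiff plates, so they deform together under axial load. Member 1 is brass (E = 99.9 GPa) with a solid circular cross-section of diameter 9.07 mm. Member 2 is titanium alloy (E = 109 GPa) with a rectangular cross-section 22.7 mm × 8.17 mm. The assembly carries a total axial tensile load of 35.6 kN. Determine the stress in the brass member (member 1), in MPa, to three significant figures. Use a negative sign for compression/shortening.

133 MPa

A_1 = 64.61 mm².
A_2 = 185.5 mm².
Equal strain + equilibrium ⇒ each member carries load in proportion to AE: A₁E₁ = 6455000 N, A₂E₂ = 20220000 N, ΣAE = 26670000 N.
σ₁ = P·E₁/ΣAE = 35600·99900/26670000 = 133.4 MPa.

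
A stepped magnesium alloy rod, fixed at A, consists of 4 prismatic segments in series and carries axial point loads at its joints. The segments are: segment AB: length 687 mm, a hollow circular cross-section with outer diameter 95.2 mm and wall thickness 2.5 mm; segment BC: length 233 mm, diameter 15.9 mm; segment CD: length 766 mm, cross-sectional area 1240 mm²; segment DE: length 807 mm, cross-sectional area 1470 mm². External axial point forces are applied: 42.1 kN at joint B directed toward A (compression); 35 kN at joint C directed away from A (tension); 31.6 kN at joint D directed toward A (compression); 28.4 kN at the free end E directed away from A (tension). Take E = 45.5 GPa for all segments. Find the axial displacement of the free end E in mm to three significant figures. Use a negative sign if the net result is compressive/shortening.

Internal axial forces (sectioning from the free end, tension +): N_DE = 28.4 kN, N_CD = -3.2 kN, N_BC = 31.8 kN, N_AB = -10.3 kN.
A_AB = 728.1 mm².
A_BC = 198.6 mm².
δ_AB = -10300·687/(728.1·45500) = -0.2136 mm
δ_BC = 31800·233/(198.6·45500) = 0.8201 mm
δ_CD = -3200·766/(1240·45500) = -0.04345 mm
δ_DE = 28400·807/(1470·45500) = 0.3427 mm
δ = Σδ_i = 0.9057 mm.

0.906 mm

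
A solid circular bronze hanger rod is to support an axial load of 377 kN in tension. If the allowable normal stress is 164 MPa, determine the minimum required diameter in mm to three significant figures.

Required area A ≥ P/σ_allow = 377000/164 = 2299 mm².
For a solid circular section, d ≥ √(4A/π) = 54.1 mm.

54.1 mm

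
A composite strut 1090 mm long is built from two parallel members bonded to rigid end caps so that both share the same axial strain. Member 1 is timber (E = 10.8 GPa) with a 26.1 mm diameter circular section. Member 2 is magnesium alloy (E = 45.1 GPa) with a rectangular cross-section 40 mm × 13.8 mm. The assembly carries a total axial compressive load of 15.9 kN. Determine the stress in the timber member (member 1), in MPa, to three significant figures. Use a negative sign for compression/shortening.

-5.60 MPa

A_1 = 535 mm².
A_2 = 552 mm².
Equal strain + equilibrium ⇒ each member carries load in proportion to AE: A₁E₁ = 5778000 N, A₂E₂ = 24900000 N, ΣAE = 30670000 N.
σ₁ = P·E₁/ΣAE = -15900·10800/30670000 = -5.598 MPa.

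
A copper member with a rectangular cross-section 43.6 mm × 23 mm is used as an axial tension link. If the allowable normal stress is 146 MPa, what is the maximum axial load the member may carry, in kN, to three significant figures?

A = 1003 mm².
P_max = σ_allow · A = 146 · 1003 = 146400 N = 146.4 kN.

146 kN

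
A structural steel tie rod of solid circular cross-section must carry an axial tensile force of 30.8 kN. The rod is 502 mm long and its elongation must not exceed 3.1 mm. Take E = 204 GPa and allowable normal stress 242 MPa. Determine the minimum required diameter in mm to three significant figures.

Required area A ≥ P/σ_allow = 30800/242 = 127.3 mm².
For a solid circular section, d ≥ √(4A/π) = 12.73 mm.
Elongation limit: A ≥ PL/(Eδ_allow) = 30800·502/(204000·3.1) = 24.45 mm² ⇒ d ≥ 5.579 mm.
The stress limit governs.

12.7 mm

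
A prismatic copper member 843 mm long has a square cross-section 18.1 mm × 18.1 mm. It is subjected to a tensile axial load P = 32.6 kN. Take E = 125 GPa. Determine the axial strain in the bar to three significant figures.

7.96e-04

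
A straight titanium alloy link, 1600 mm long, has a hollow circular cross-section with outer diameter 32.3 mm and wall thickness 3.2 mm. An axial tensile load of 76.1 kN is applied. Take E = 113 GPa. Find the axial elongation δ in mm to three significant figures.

A = 292.5 mm².
δ_mech = NL/(AE) = 76100·1600/(292.5·113000) = 3.683 mm.

3.68 mm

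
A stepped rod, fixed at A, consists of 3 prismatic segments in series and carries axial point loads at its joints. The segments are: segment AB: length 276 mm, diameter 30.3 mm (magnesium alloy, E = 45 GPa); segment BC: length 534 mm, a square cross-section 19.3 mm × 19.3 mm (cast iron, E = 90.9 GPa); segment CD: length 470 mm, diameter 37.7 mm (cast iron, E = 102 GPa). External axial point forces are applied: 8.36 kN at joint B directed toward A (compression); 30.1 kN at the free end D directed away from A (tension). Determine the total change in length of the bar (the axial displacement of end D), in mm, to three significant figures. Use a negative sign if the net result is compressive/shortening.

Internal axial forces (sectioning from the free end, tension +): N_CD = 30.1 kN, N_BC = 30.1 kN, N_AB = 21.74 kN.
A_AB = 721.1 mm².
A_BC = 372.5 mm².
A_CD = 1116 mm².
δ_AB = 21740·276/(721.1·45000) = 0.1849 mm
δ_BC = 30100·534/(372.5·90900) = 0.4747 mm
δ_CD = 30100·470/(1116·102000) = 0.1242 mm
δ = Σδ_i = 0.7839 mm.

0.784 mm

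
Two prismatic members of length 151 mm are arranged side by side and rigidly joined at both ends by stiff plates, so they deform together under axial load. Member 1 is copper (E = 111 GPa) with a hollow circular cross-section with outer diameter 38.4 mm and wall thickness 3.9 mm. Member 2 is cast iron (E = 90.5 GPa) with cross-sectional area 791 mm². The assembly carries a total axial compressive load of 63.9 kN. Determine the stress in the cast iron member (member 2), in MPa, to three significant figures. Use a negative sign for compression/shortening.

-48.8 MPa

A_1 = 422.7 mm².
Equal strain + equilibrium ⇒ each member carries load in proportion to AE: A₁E₁ = 46920000 N, A₂E₂ = 71590000 N, ΣAE = 118500000 N.
σ₂ = P·E₂/ΣAE = -63900·90500/118500000 = -48.8 MPa.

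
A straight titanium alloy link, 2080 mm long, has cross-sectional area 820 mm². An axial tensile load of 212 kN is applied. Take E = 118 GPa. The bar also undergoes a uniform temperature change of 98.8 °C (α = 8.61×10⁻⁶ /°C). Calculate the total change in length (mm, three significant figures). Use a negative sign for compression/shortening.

6.33 mm

δ_mech = NL/(AE) = 212000·2080/(820·118000) = 4.557 mm.
δ_thermal = αLΔT = 8.61e-6·2080·98.8 = 1.769 mm.
δ = δ_mech + δ_thermal = 6.327 mm.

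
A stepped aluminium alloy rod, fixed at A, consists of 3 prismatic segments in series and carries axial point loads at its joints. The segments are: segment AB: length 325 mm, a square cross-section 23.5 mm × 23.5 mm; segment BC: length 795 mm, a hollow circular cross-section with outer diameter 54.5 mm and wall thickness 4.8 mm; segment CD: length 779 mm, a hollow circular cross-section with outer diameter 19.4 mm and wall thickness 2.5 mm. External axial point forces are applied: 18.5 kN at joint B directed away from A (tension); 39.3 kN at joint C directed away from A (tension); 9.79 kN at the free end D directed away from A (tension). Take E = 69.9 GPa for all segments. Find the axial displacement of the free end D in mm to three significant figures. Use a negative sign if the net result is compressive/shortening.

2.14 mm

Internal axial forces (sectioning from the free end, tension +): N_CD = 9.79 kN, N_BC = 49.09 kN, N_AB = 67.59 kN.
A_AB = 552.2 mm².
A_BC = 749.5 mm².
A_CD = 132.7 mm².
δ_AB = 67590·325/(552.2·69900) = 0.5691 mm
δ_BC = 49090·795/(749.5·69900) = 0.745 mm
δ_CD = 9790·779/(132.7·69900) = 0.822 mm
δ = Σδ_i = 2.136 mm.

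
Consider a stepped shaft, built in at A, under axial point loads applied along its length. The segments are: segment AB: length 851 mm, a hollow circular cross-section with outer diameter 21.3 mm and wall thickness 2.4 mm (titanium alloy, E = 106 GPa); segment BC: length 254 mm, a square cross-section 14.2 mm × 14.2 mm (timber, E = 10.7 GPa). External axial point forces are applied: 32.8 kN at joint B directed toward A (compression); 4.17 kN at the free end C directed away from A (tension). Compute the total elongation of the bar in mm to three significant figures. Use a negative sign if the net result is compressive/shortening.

Internal axial forces (sectioning from the free end, tension +): N_BC = 4.17 kN, N_AB = -28.63 kN.
A_AB = 142.5 mm².
A_BC = 201.6 mm².
δ_AB = -28630·851/(142.5·106000) = -1.613 mm
δ_BC = 4170·254/(201.6·10700) = 0.4909 mm
δ = Σδ_i = -1.122 mm.

-1.12 mm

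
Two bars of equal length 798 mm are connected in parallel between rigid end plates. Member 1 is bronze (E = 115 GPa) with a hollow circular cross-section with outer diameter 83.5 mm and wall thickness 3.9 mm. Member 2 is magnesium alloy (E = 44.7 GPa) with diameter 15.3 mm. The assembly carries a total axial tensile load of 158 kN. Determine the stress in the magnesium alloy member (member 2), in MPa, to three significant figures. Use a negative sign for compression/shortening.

A_1 = 975.3 mm².
A_2 = 183.9 mm².
Equal strain + equilibrium ⇒ each member carries load in proportion to AE: A₁E₁ = 112200000 N, A₂E₂ = 8218000 N, ΣAE = 120400000 N.
σ₂ = P·E₂/ΣAE = 158000·44700/120400000 = 58.67 MPa.

58.7 MPa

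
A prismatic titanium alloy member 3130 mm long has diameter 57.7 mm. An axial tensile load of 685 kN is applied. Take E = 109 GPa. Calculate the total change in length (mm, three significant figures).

7.52 mm

A = 2615 mm².
δ_mech = NL/(AE) = 685000·3130/(2615·109000) = 7.523 mm.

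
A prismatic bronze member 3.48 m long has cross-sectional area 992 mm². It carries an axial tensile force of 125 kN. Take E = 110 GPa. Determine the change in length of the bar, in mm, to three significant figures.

δ_mech = NL/(AE) = 125000·3480/(992·110000) = 3.986 mm.

3.99 mm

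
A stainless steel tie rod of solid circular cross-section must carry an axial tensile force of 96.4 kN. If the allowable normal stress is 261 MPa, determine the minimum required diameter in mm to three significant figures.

Required area A ≥ P/σ_allow = 96400/261 = 369.3 mm².
For a solid circular section, d ≥ √(4A/π) = 21.69 mm.

21.7 mm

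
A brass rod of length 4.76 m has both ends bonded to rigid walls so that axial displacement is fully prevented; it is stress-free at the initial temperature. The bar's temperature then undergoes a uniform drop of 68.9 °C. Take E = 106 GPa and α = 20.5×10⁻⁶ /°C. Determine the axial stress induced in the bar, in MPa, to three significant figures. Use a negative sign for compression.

150 MPa

Free thermal expansion αLΔT = 20.5e-6 · 4760 · -68.9 = -6.723 mm.
The walls impose strain ε = −(-6.723)/4760 = 1.4125e-03; σ = Eε = 106000 · 1.4125e-03 = 149.7 MPa.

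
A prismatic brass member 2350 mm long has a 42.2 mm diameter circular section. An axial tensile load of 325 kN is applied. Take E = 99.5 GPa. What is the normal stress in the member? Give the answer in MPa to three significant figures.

A = 1399 mm².
σ = N/A = 325000/1399 = 232.4 MPa.

232 MPa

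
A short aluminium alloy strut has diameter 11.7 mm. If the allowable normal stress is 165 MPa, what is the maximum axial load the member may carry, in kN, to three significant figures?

A = 107.5 mm².
P_max = σ_allow · A = 165 · 107.5 = 17740 N = 17.74 kN.

17.7 kN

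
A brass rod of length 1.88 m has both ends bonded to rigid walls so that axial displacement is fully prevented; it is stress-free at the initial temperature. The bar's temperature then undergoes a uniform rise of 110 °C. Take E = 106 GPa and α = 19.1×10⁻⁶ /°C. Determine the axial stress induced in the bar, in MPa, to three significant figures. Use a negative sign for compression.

-223 MPa

Free thermal expansion αLΔT = 19.1e-6 · 1880 · 110 = 3.95 mm.
The walls impose strain ε = −(3.95)/1880 = -2.1010e-03; σ = Eε = 106000 · -2.1010e-03 = -222.7 MPa.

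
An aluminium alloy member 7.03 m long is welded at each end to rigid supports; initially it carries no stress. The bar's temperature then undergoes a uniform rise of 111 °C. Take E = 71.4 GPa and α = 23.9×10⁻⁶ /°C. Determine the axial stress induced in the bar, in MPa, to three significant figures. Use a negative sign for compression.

-189 MPa

Free thermal expansion αLΔT = 23.9e-6 · 7030 · 111 = 18.65 mm.
The walls impose strain ε = −(18.65)/7030 = -2.6529e-03; σ = Eε = 71400 · -2.6529e-03 = -189.4 MPa.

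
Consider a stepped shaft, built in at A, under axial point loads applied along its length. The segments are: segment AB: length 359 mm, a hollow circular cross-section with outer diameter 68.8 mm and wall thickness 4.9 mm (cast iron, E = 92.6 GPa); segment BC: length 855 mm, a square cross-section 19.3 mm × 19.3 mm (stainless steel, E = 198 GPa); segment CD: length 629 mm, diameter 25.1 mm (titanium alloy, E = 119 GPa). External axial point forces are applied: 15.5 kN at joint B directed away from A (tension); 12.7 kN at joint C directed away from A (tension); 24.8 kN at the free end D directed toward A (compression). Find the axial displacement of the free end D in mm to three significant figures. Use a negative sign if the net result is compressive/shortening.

-0.392 mm

Internal axial forces (sectioning from the free end, tension +): N_CD = -24.8 kN, N_BC = -12.1 kN, N_AB = 3.4 kN.
A_AB = 983.7 mm².
A_BC = 372.5 mm².
A_CD = 494.8 mm².
δ_AB = 3400·359/(983.7·92600) = 0.0134 mm
δ_BC = -12100·855/(372.5·198000) = -0.1403 mm
δ_CD = -24800·629/(494.8·119000) = -0.2649 mm
δ = Σδ_i = -0.3918 mm.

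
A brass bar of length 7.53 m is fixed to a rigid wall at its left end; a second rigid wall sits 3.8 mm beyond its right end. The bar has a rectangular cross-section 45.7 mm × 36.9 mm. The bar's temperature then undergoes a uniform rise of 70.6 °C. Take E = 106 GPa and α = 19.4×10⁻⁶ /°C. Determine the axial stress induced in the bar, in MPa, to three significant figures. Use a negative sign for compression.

Free thermal expansion αLΔT = 19.4e-6 · 7530 · 70.6 = 10.31 mm.
The walls engage after the gap closes; constrained expansion = 10.31 − 3.8 = 6.513 mm.
The walls impose strain ε = −(6.513)/7530 = -8.6499e-04; σ = Eε = 106000 · -8.6499e-04 = -91.69 MPa.

-91.7 MPa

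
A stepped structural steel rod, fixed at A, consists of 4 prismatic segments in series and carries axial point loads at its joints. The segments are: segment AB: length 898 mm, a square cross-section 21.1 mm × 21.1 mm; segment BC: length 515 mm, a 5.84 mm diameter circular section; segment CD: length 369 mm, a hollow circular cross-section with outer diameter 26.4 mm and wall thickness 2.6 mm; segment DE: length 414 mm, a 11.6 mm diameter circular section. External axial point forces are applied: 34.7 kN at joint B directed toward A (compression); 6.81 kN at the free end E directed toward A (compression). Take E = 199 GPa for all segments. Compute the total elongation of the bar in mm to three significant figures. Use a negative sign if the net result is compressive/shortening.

-1.28 mm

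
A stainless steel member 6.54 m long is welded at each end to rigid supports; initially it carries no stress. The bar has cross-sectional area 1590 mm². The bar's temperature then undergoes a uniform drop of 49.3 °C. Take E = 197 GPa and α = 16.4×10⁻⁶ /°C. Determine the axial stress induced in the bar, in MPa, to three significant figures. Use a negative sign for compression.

159 MPa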